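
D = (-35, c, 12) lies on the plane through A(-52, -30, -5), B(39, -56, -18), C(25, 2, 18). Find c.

-4

Coplanarity requires AB · (AC × AD) = 0.
AB = (91, -26, -13), AC = (77, 32, 23); the triple product is linear in c with coefficient -3094 and constant term -12376.
Setting it to zero: c = -4.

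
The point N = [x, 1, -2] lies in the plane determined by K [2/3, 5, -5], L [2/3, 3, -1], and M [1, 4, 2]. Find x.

1/3

Coplanarity requires KL · (KM × KN) = 0.
KL = (0, -2, 4), KM = (1/3, -1, 7); the triple product is linear in x with coefficient -10 and constant term 10/3.
Setting it to zero: x = 1/3.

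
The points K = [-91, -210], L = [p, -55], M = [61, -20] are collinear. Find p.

33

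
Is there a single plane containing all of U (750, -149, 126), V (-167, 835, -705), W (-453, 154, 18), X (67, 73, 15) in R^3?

Yes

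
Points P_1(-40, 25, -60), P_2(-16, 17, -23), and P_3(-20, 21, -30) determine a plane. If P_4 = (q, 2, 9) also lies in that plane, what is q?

3

A normal to the plane is n = P_1P_2 × P_1P_3 = (-92, 20, 64).
P_4 lies in the plane iff n · P_1P_4 = 0.
This gives (-92)q + (276) = 0, so q = 3.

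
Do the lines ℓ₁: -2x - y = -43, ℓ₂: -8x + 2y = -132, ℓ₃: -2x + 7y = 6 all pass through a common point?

Intersecting ℓ₁ and ℓ₂: solving the 2×2 system gives (x, y) = (109/6, 20/3).
Substitute into ℓ₃: (-2)(109/6) + (7)(20/3) = 31/3.
But ℓ₃ requires 6 ≠ 31/3, so the three lines have no common point.

No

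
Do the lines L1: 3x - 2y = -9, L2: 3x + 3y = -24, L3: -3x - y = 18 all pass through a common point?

Lines aᵢx + bᵢy = cᵢ with pairwise distinct directions are concurrent exactly when det[aᵢ bᵢ cᵢ] = 0.
Here the determinant is 0.
It vanishes, so the lines are concurrent at (-5, -3).

Yes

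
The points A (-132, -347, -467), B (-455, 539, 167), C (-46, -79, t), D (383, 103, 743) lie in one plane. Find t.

Coplanarity ⇔ det[AB; AC; AD] = 0.
Expanding, this is linear in t: (601640)t + (21057400) = 0.
So t = -35.

-35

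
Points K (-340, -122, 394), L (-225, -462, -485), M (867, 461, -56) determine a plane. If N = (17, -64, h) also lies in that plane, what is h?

Coplanarity requires KL · (KM × KN) = 0.
KL = (115, -340, -879), KM = (1207, 583, -450); the triple product is linear in h with coefficient 477425 and constant term -9071075.
Setting it to zero: h = 19.

19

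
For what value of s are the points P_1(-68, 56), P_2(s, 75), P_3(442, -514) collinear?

-85

Collinearity: (P_2 − P_1) must be parallel to (P_3 − P_1) = (510, -570).
Cross-multiplying the components: (s − (-68))·(-570) = (19)·(510).
Solving gives s = -85.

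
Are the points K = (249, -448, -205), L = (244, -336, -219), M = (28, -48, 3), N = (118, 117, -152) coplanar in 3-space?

A normal to the plane through K, L, M is n = KL × KM = (28896, 4134, 22752).
The plane has equation n·P = 678912. For N: n·N = 435102.
435102 ≠ 678912, so N is off the plane.

No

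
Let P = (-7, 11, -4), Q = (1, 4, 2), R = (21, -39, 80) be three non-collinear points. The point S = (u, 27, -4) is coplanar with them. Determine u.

-35

A normal to the plane is n = PQ × PR = (-288, -504, -204).
S lies in the plane iff n · PS = 0.
This gives (-288)u + (-10080) = 0, so u = -35.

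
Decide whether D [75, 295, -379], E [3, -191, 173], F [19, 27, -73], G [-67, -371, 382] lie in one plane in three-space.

A normal to the plane through D, E, F is n = DE × DF = (-780, -8880, -7920).
The plane has equation n·P = 323580. For G: n·G = 321300.
321300 ≠ 323580, so G is off the plane.

No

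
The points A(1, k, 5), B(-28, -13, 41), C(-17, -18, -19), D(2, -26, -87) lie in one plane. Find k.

-24

Coplanarity ⇔ det[AB; AC; AD] = 0.
Expanding, this is linear in k: (392)k + (9408) = 0.
So k = -24.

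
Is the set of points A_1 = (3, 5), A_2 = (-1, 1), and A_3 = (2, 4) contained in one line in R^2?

Yes

A_1A_2 = (-4, -4), A_1A_3 = (-1, -1).
Checking proportionality: A_1A_3 = 1/4·A_1A_2, so the vectors are parallel and the points are collinear.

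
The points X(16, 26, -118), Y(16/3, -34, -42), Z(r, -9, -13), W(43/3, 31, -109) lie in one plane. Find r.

Normal to plane XYW: n = (-920, -92/3, -460/3); plane equation n·P = 2576.
Requiring n·Z = 2576: (-920)r + (6808/3) = 2576.
So r = -1/3.

-1/3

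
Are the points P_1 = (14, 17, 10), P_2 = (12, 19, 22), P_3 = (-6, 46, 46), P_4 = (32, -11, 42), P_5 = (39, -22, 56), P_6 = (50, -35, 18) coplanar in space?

The plane through P_1, P_2, P_3 has normal n = P_1P_2 × P_1P_3 = (-276, -168, -18) and equation n·P = -6900.
Checking the remaining points: n·P_4 = -7740, n·P_5 = -8076, n·P_6 = -8244.
Since n·P_4 = -7740 ≠ -6900, P_4 is off the plane and the points are not all coplanar.

No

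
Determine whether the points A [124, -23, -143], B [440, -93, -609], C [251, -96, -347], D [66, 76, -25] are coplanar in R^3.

No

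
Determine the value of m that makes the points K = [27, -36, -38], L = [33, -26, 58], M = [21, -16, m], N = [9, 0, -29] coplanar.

Coplanarity ⇔ det[KL; KM; KN] = 0.
Expanding, this is linear in m: (-396)m + (396) = 0.
So m = 1.

1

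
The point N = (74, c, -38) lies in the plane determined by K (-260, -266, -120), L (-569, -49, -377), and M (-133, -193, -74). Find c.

32

Coplanarity requires KL · (KM × KN) = 0.
KL = (-309, 217, -257), KM = (127, 73, 46); the triple product is linear in c with coefficient -18425 and constant term 589600.
Setting it to zero: c = 32.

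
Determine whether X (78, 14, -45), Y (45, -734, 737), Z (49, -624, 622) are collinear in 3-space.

XY = (-33, -748, 782), XZ = (-29, -638, 667).
XY × XZ = (0, -667, -638).
The cross product is nonzero, so the points do not lie on one line.

No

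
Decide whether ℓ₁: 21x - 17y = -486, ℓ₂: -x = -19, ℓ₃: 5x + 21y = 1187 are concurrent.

The three lines meet at one point iff the augmented coefficient matrix [aᵢ bᵢ cᵢ] has rank < 3, i.e. its determinant vanishes.
Here the determinant is 21.
Nonzero, so no common point exists.

No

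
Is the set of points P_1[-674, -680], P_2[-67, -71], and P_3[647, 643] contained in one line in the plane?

P_1P_2 = (607, 609), P_1P_3 = (1321, 1323).
det[P_1P_2; P_1P_3] = (607)(1323) − (609)(1321) = -1428.
The determinant is nonzero, so they are not collinear.

No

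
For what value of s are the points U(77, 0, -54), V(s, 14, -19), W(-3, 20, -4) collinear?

Direction UW = (-80, 20, 50). From the y-coordinate of V, the parameter along the line is τ = (14 − 0)/20 = 7/10.
Then s = 77 + 7/10·(-80) = 21.

21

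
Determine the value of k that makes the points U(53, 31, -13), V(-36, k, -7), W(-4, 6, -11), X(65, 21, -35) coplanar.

-6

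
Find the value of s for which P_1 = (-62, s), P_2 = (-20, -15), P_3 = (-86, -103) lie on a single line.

-71

Collinearity: (P_1 − P_2) must be parallel to (P_3 − P_2) = (-66, -88).
Cross-multiplying the components: (s − (-15))·(-66) = (-42)·(-88).
Solving gives s = -71.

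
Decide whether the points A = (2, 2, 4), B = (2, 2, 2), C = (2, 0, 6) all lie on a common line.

AB = (0, 0, -2), AC = (0, -2, 2).
AB × AC = (-4, 0, 0).
The cross product is nonzero, so the points do not lie on one line.

No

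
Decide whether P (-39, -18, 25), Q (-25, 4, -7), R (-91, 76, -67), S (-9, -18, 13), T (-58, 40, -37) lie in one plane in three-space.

Yes

The plane through P, Q, R has normal n = PQ × PR = (984, 2952, 2460) and equation n·X = -30012.
Checking the remaining points: n·S = -30012, n·T = -30012.
All equal -30012, so all 5 points lie in one plane.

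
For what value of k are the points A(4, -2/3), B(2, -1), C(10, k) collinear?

Collinearity: (C − A) must be parallel to (B − A) = (-2, -1/3).
Cross-multiplying the components: (k − (-2/3))·(-2) = (6)·(-1/3).
Solving gives k = 1/3.

1/3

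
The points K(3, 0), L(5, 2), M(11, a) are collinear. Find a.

8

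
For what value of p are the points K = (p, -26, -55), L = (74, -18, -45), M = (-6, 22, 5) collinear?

90

Direction LM = (-80, 40, 50). From the y-coordinate of K, the parameter along the line is τ = (-26 − (-18))/40 = -1/5.
Then p = 74 + (-1/5)·(-80) = 90.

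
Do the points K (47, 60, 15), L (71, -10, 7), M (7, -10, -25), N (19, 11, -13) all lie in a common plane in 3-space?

The four points are coplanar iff the 3×3 determinant with rows KL, KM, KN is zero.
Rows: (24, -70, -8), (-40, -70, -40), (-28, -49, -28).
Expanding along the first row: (24)(0) − (-70)(0) + (-8)(0) = 0.
Zero determinant ⇒ coplanar.

Yes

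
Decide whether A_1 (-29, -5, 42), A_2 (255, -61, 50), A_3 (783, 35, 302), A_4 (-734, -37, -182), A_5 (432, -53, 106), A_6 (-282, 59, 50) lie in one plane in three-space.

The plane through A_1, A_2, A_3 has normal n = A_1A_2 × A_1A_3 = (-14880, -67344, 56832) and equation n·P = 3155184.
Checking the remaining points: n·A_4 = 3070224, n·A_5 = 3165264, n·A_6 = 3064464.
Since n·A_4 = 3070224 ≠ 3155184, A_4 is off the plane and the points are not all coplanar.

No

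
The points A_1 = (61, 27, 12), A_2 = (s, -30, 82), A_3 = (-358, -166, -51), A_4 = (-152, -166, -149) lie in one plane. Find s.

-249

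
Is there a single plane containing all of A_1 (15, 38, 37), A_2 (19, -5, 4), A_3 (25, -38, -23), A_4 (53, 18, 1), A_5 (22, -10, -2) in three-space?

No

The plane through A_1, A_2, A_3 has normal n = A_1A_2 × A_1A_3 = (72, -90, 126) and equation n·P = 2322.
Checking the remaining points: n·A_4 = 2322, n·A_5 = 2232.
Since n·A_5 = 2232 ≠ 2322, A_5 is off the plane and the points are not all coplanar.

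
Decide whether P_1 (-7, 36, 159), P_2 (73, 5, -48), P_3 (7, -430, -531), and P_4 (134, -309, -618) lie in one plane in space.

A normal to the plane through P_1, P_2, P_3 is n = P_1P_2 × P_1P_3 = (-75072, 52302, -36846).
The plane has equation n·P = -3450138. For P_4: n·P_4 = -3450138.
Equal, so P_4 lies in the plane and all four are coplanar.

Yes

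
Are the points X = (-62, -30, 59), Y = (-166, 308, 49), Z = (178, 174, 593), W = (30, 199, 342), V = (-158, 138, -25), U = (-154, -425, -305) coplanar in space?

The plane through X, Y, Z has normal n = XY × XZ = (182532, 53136, -102336) and equation n·P = -18948888.
Checking the remaining points: n·W = -18948888, n·V = -18948888, n·U = -19480248.
Since n·U = -19480248 ≠ -18948888, U is off the plane and the points are not all coplanar.

No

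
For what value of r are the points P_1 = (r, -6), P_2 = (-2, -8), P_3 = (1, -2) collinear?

The three points are collinear iff det[P_1P_2; P_1P_3] = 0.
This determinant is linear in r: (-6)r + (-6) = 0, so r = -1.

-1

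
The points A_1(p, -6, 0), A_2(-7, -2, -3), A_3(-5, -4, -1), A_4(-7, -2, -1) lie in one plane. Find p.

-3

Coplanarity ⇔ det[A_1A_2; A_1A_3; A_1A_4] = 0.
Expanding, this is linear in p: (4)p + (12) = 0.
So p = -3.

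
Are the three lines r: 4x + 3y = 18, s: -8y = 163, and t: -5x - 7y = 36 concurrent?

No

Intersecting r and s: solving the 2×2 system gives (x, y) = (633/32, -163/8).
Substitute into t: (-5)(633/32) + (-7)(-163/8) = 1399/32.
But t requires 36 ≠ 1399/32, so the three lines have no common point.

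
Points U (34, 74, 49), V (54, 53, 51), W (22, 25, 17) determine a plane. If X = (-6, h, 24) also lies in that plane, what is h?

The plane through U, V, W has equation 770x + 616y − 1232z = 11396.
Substituting X: (616)h + (-34188) = 11396, so h = 74.

74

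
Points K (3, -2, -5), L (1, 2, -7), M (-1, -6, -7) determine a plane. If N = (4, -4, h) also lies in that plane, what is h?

-4

Coplanarity requires KL · (KM × KN) = 0.
KL = (-2, 4, -2), KM = (-4, -4, -2); the triple product is linear in h with coefficient 24 and constant term 96.
Setting it to zero: h = -4.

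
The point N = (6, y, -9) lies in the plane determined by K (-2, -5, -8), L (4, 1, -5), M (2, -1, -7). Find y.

3

The plane through K, L, M has equation −6x + 6y = -18.
Substituting N: (6)y + (-36) = -18, so y = 3.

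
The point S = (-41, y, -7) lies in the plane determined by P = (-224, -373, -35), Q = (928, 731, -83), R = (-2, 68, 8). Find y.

-42

The plane through P, Q, R has equation 68640x − 60192y + 262944z = -2126784.
Substituting S: (-60192)y + (-4654848) = -2126784, so y = -42.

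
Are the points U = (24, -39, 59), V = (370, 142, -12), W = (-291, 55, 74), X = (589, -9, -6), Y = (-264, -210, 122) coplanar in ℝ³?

Yes

The plane through U, V, W has normal n = UV × UW = (9389, 17175, 89539) and equation n·P = 4838312.
Checking the remaining points: n·X = 4838312, n·Y = 4838312.
All equal 4838312, so all 5 points lie in one plane.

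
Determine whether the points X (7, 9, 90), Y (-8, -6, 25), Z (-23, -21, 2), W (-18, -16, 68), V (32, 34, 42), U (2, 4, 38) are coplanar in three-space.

Yes

The plane through X, Y, Z has normal n = XY × XZ = (-630, 630, 0) and equation n·P = 1260.
Checking the remaining points: n·W = 1260, n·V = 1260, n·U = 1260.
All equal 1260, so all 6 points lie in one plane.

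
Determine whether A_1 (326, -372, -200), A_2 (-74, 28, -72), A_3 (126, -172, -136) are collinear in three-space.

A_1A_2 = (-400, 400, 128), A_1A_3 = (-200, 200, 64).
Each component of A_1A_3 is 1/2 times the corresponding component of A_1A_2, so A_1A_3 = 1/2·A_1A_2 and the points are collinear.

Yes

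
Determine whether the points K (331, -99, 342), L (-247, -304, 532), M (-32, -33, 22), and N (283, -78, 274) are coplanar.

No

A normal to the plane through K, L, M is n = KL × KM = (53060, -253930, -112563).
The plane has equation n·P = 4205384. For N: n·N = 3980258.
3980258 ≠ 4205384, so N is off the plane.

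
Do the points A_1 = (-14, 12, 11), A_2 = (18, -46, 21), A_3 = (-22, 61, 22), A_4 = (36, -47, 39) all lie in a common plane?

Yes

A normal to the plane through A_1, A_2, A_3 is n = A_1A_2 × A_1A_3 = (-1128, -432, 1104).
The plane has equation n·P = 22752. For A_4: n·A_4 = 22752.
Equal, so A_4 lies in the plane and all four are coplanar.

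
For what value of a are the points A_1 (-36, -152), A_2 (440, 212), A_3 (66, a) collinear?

The three points are collinear iff det[A_1A_2; A_1A_3] = 0.
This determinant is linear in a: (476)a + (35224) = 0, so a = -74.

-74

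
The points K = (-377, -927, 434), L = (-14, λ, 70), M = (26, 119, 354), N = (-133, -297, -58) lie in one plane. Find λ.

Normal to plane KMN: n = (-464232, 178756, -1334); plane equation n·P = 8729696.
Requiring n·L = 8729696: (178756)λ + (6405868) = 8729696.
So λ = 13.

13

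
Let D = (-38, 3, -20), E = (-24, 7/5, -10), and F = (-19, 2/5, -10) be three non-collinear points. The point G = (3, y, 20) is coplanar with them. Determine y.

-2/5

The plane through D, E, F has equation 10x + 50y − 6z = -110.
Substituting G: (50)y + (-90) = -110, so y = -2/5.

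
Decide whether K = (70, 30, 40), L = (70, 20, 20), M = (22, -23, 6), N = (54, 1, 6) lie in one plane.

With K as base: KL = (0, -10, -20), KM = (-48, -53, -34), KN = (-16, -29, -34).
KM × KN = (816, -1088, 544).
KL · (KM × KN) = 0.
The scalar triple product vanishes, so the four points are coplanar.

Yes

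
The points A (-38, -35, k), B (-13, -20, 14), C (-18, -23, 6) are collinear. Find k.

Collinearity requires AB × AC = 0; each component is linear in k.
The x-component gives (-3)k + (-78) = 0, so k = -26.
The remaining components then also vanish.

-26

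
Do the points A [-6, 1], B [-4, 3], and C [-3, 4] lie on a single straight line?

AB = (2, 2), AC = (3, 3).
det[AB; AC] = (2)(3) − (2)(3) = 0.
The determinant is zero, so the points are collinear.

Yes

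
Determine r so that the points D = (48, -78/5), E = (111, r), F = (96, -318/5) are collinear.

-393/5

Collinearity: (E − D) must be parallel to (F − D) = (48, -48).
Cross-multiplying the components: (r − (-78/5))·(48) = (63)·(-48).
Solving gives r = -393/5.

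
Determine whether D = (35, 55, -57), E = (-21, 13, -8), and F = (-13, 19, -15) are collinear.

Yes

DE = (-56, -42, 49), DF = (-48, -36, 42).
Each component of DF is 6/7 times the corresponding component of DE, so DF = 6/7·DE and the points are collinear.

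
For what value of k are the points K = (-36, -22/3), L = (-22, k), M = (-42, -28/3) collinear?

Collinearity: (L − K) must be parallel to (M − K) = (-6, -2).
Cross-multiplying the components: (k − (-22/3))·(-6) = (14)·(-2).
Solving gives k = -8/3.

-8/3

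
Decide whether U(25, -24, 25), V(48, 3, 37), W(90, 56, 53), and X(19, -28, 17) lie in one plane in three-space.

A normal to the plane through U, V, W is n = UV × UW = (-204, 136, 85).
The plane has equation n·P = -6239. For X: n·X = -6239.
Equal, so X lies in the plane and all four are coplanar.

Yes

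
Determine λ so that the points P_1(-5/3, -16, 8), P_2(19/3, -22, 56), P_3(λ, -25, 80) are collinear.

31/3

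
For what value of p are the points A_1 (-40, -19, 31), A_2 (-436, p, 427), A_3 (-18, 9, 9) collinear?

-523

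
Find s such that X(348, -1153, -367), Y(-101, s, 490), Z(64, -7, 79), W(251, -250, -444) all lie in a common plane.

Normal to plane XZW: n = (-490980, -65130, -145290); plane equation n·P = -42444720.
Requiring n·Y = -42444720: (-65130)s + (-21603120) = -42444720.
So s = 320.

320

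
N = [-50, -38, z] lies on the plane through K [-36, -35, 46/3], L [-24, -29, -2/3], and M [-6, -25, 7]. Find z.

26/3

The plane through K, L, M has equation 110x − 380y − 60z = 8420.
Substituting N: (-60)z + (8940) = 8420, so z = 26/3.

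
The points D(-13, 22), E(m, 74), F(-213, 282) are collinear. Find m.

-53

Collinearity: (E − D) must be parallel to (F − D) = (-200, 260).
Cross-multiplying the components: (m − (-13))·(260) = (52)·(-200).
Solving gives m = -53.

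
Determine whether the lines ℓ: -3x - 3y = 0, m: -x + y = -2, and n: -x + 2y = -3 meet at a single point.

The three lines meet at one point iff the augmented coefficient matrix [aᵢ bᵢ cᵢ] has rank < 3, i.e. its determinant vanishes.
Here the determinant is 0.
It vanishes, so the lines are concurrent at (1, -1).

Yes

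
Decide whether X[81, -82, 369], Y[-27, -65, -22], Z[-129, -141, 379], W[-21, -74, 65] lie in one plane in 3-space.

A normal to the plane through X, Y, Z is n = XY × XZ = (-22899, 83190, 9942).
The plane has equation n·P = -5007801. For W: n·W = -5028951.
-5028951 ≠ -5007801, so W is off the plane.

No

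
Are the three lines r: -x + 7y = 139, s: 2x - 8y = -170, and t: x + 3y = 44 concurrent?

No

Intersecting r and s: solving the 2×2 system gives (x, y) = (-13, 18).
Substitute into t: (1)(-13) + (3)(18) = 41.
But t requires 44 ≠ 41, so the three lines have no common point.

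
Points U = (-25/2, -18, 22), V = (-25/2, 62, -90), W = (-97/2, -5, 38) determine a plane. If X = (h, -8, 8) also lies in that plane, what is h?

-25/2

Coplanarity requires UV · (UW × UX) = 0.
UV = (0, 80, -112), UW = (-36, 13, 16); the triple product is linear in h with coefficient 2736 and constant term 34200.
Setting it to zero: h = -25/2.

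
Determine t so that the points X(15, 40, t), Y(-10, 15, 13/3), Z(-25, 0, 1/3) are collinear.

11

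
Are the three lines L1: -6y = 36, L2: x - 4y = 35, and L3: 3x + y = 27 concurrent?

Yes

Intersecting L1 and L2: solving the 2×2 system gives (x, y) = (11, -6).
Substitute into L3: (3)(11) + (1)(-6) = 27.
This equals 27, so (11, -6) lies on all three lines and they are concurrent.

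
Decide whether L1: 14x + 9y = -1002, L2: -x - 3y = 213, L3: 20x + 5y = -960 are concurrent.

Yes

Intersecting L1 and L2: solving the 2×2 system gives (x, y) = (-33, -60).
Substitute into L3: (20)(-33) + (5)(-60) = -960.
This equals -960, so (-33, -60) lies on all three lines and they are concurrent.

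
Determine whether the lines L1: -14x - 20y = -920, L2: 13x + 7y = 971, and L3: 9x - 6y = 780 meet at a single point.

Intersecting L1 and L2: solving the 2×2 system gives (x, y) = (6490/81, -817/81).
Substitute into L3: (9)(6490/81) + (-6)(-817/81) = 21104/27.
But L3 requires 780 ≠ 21104/27, so the three lines have no common point.

No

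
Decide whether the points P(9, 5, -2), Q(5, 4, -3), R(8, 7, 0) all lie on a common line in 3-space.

No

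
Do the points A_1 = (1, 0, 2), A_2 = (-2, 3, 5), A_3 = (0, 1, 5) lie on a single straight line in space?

No

A_1A_2 = (-3, 3, 3), A_1A_3 = (-1, 1, 3).
A_1A_2 × A_1A_3 = (6, 6, 0).
The cross product is nonzero, so the points do not lie on one line.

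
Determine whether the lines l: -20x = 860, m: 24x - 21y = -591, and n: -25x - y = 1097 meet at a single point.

The three lines meet at one point iff the augmented coefficient matrix [aᵢ bᵢ cᵢ] has rank < 3, i.e. its determinant vanishes.
Here the determinant is 420.
Nonzero, so no common point exists.

No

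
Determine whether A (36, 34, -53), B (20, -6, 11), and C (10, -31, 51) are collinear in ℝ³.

Yes

AB = (-16, -40, 64), AC = (-26, -65, 104).
Each component of AC is 13/8 times the corresponding component of AB, so AC = 13/8·AB and the points are collinear.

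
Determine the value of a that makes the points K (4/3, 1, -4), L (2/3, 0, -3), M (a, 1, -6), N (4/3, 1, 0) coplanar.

Coplanarity ⇔ det[KL; KM; KN] = 0.
Expanding, this is linear in a: (4)a + (-16/3) = 0.
So a = 4/3.

4/3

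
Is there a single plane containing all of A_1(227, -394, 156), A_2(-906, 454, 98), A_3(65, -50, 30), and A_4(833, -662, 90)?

With A_1 as base: A_1A_2 = (-1133, 848, -58), A_1A_3 = (-162, 344, -126), A_1A_4 = (606, -268, -66).
A_1A_3 × A_1A_4 = (-56472, -87048, -165048).
A_1A_2 · (A_1A_3 × A_1A_4) = -261144.
Since -261144 ≠ 0, the four points are not coplanar.

No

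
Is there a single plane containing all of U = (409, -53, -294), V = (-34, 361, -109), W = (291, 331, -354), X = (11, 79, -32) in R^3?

A normal to the plane through U, V, W is n = UV × UW = (-95880, -48410, -121260).
The plane has equation n·P = -998750. For X: n·X = -998750.
Equal, so X lies in the plane and all four are coplanar.

Yes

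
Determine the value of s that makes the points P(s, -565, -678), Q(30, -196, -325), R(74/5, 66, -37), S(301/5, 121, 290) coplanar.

61

The points are coplanar iff PQ · (PR × PS) = 0.
Expanding, this is linear in s: (-69834)s + (4259874) = 0.
So s = 61.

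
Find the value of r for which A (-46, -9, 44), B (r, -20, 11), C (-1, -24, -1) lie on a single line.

Direction AC = (45, -15, -45). From the y-coordinate of B, the parameter along the line is τ = (-20 − (-9))/(-15) = 11/15.
Then r = (-46) + 11/15·(45) = -13.

-13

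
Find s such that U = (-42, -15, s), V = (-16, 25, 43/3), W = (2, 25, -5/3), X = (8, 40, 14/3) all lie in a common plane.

Coplanarity ⇔ det[UV; UW; UX] = 0.
Expanding, this is linear in s: (-270)s + (1710) = 0.
So s = 19/3.

19/3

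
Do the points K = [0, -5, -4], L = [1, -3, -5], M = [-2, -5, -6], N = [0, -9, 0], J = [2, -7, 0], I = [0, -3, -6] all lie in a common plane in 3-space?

The plane through K, L, M has normal n = KL × KM = (-4, 4, 4) and equation n·P = -36.
Checking the remaining points: n·N = -36, n·J = -36, n·I = -36.
All equal -36, so all 6 points lie in one plane.

Yes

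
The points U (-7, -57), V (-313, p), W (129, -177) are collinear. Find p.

213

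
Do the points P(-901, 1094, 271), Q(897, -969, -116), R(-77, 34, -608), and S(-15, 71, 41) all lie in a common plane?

A normal to the plane through P, Q, R is n = PQ × PR = (1403157, 1261554, -205968).
The plane has equation n·X = 60078291. For S: n·S = 60078291.
Equal, so S lies in the plane and all four are coplanar.

Yes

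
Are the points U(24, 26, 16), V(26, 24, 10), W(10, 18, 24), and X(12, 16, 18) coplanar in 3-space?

Yes

The four points are coplanar iff the 3×3 determinant with rows UV, UW, UX is zero.
Rows: (2, -2, -6), (-14, -8, 8), (-12, -10, 2).
Expanding along the first row: (2)(64) − (-2)(68) + (-6)(44) = 0.
Zero determinant ⇒ coplanar.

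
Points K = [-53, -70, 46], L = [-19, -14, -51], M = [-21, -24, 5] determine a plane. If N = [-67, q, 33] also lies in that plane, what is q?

A normal to the plane is n = KL × KM = (2166, -1710, -228).
N lies in the plane iff n · KN = 0.
This gives (-1710)q + (-147060) = 0, so q = -86.

-86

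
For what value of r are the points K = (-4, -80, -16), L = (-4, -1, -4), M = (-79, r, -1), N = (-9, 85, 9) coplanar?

25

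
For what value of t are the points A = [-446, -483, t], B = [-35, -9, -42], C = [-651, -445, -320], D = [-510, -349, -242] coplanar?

Coplanarity ⇔ det[AB; AC; AD] = 0.
Expanding, this is linear in t: (-2340)t + (1088100) = 0.
So t = 465.

465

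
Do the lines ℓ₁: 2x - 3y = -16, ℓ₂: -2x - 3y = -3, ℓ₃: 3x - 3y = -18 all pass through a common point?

Intersecting ℓ₁ and ℓ₂: solving the 2×2 system gives (x, y) = (-13/4, 19/6).
Substitute into ℓ₃: (3)(-13/4) + (-3)(19/6) = -77/4.
But ℓ₃ requires -18 ≠ -77/4, so the three lines have no common point.

No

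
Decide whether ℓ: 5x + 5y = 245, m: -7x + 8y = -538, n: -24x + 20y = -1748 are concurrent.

Intersecting ℓ and m: solving the 2×2 system gives (x, y) = (62, -13).
Substitute into n: (-24)(62) + (20)(-13) = -1748.
This equals -1748, so (62, -13) lies on all three lines and they are concurrent.

Yes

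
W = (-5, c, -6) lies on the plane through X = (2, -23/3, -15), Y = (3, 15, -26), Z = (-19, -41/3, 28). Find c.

Coplanarity requires XY · (XZ × XW) = 0.
XY = (1, 68/3, -11), XZ = (-21, -6, 43); the triple product is linear in c with coefficient 188 and constant term -2068/3.
Setting it to zero: c = 11/3.

11/3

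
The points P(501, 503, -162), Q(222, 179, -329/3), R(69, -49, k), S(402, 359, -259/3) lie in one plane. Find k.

Normal to plane PQS: n = (-16980, 15930, 8100); plane equation n·X = -1806390.
Requiring n·R = -1806390: (8100)k + (-1952190) = -1806390.
So k = 18.

18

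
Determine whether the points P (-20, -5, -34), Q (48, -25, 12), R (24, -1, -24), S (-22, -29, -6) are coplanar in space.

No

The four points are coplanar iff the 3×3 determinant with rows PQ, PR, PS is zero.
Rows: (68, -20, 46), (44, 4, 10), (-2, -24, 28).
Expanding along the first row: (68)(352) − (-20)(1252) + (46)(-1048) = 768.
Nonzero ⇒ not coplanar.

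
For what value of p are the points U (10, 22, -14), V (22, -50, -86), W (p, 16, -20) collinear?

11

Direction UV = (12, -72, -72). From the y-coordinate of W, the parameter along the line is τ = (16 − 22)/(-72) = 1/12.
Then p = 10 + 1/12·(12) = 11.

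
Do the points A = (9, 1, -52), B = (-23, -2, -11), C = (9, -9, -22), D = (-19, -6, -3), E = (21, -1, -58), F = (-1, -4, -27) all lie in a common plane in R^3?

Yes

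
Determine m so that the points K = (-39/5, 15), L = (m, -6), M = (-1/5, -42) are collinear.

The three points are collinear iff det[KL; KM] = 0.
This determinant is linear in m: (-57)m + (-285) = 0, so m = -5.

-5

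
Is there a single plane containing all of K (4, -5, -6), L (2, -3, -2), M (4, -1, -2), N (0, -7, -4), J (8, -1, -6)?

Yes

The plane through K, L, M has normal n = KL × KM = (-8, 8, -8) and equation n·P = -24.
Checking the remaining points: n·N = -24, n·J = -24.
All equal -24, so all 5 points lie in one plane.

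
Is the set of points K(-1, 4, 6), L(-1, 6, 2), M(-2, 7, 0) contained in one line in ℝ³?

No

KL = (0, 2, -4), KM = (-1, 3, -6).
Comparing components 3 and 1: (-4)(-1) − (0)(-6) = 4 ≠ 0, so KL and KM are not parallel and the points are not collinear.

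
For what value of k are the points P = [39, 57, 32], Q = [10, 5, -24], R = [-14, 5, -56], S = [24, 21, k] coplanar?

0

The points are coplanar iff PQ · (PR × PS) = 0.
Expanding, this is linear in k: (-1248)k + (0) = 0.
So k = 0.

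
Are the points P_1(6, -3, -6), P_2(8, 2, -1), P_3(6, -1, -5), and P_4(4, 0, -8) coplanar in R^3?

The four points are coplanar iff the 3×3 determinant with rows P_1P_2, P_1P_3, P_1P_4 is zero.
Rows: (2, 5, 5), (0, 2, 1), (-2, 3, -2).
Expanding along the first row: (2)(-7) − (5)(2) + (5)(4) = -4.
Nonzero ⇒ not coplanar.

No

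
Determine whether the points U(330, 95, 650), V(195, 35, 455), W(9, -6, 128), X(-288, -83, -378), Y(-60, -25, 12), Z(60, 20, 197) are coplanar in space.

Yes

The plane through U, V, W has normal n = UV × UW = (11625, -7875, -5625) and equation n·P = -568125.
Checking the remaining points: n·X = -568125, n·Y = -568125, n·Z = -568125.
All equal -568125, so all 6 points lie in one plane.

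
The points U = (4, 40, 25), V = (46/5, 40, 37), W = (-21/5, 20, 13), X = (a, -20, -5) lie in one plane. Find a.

-18

Normal to plane UVW: n = (240, -36, -104); plane equation n·P = -3080.
Requiring n·X = -3080: (240)a + (1240) = -3080.
So a = -18.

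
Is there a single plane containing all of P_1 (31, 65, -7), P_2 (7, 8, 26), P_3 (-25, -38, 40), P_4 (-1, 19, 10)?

No

With P_1 as base: P_1P_2 = (-24, -57, 33), P_1P_3 = (-56, -103, 47), P_1P_4 = (-32, -46, 17).
P_1P_3 × P_1P_4 = (411, -552, -720).
P_1P_2 · (P_1P_3 × P_1P_4) = -2160.
Since -2160 ≠ 0, the four points are not coplanar.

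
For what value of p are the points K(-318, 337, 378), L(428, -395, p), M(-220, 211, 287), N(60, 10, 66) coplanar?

-259

Normal to plane KMN: n = (9555, -3822, 15582); plane equation n·P = 1563492.
Requiring n·L = 1563492: (15582)p + (5599230) = 1563492.
So p = -259.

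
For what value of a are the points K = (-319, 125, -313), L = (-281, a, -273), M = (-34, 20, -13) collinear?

111

Direction KM = (285, -105, 300). From the x-coordinate of L, the parameter along the line is τ = (-281 − (-319))/285 = 2/15.
Then a = 125 + 2/15·(-105) = 111.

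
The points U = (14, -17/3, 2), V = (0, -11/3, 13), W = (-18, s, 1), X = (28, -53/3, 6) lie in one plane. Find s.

Normal to plane UVX: n = (140, 210, 140); plane equation n·P = 1050.
Requiring n·W = 1050: (210)s + (-2380) = 1050.
So s = 49/3.

49/3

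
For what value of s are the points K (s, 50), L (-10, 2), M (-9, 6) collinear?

The three points are collinear iff det[KL; KM] = 0.
This determinant is linear in s: (-4)s + (8) = 0, so s = 2.

2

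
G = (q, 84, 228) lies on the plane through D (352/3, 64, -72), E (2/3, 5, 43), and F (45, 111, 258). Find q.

The plane through D, E, F has equation −24875x + (90545/3)y − 9751z = -284968.
Substituting G: (-24875)q + (312032) = -284968, so q = 24.

24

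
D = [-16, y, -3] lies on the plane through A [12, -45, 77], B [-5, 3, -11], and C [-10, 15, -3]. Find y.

30

A normal to the plane is n = AB × AC = (1440, 576, 36).
D lies in the plane iff n · AD = 0.
This gives (576)y + (-17280) = 0, so y = 30.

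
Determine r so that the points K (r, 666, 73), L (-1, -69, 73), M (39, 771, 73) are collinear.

34

Collinearity requires KL × KM = 0; each component is linear in r.
The z-component gives (-840)r + (28560) = 0, so r = 34.
The remaining components then also vanish.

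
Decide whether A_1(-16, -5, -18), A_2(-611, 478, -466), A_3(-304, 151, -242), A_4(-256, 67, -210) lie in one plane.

Yes

A normal to the plane through A_1, A_2, A_3 is n = A_1A_2 × A_1A_3 = (-38304, -4256, 46284).
The plane has equation n·P = -198968. For A_4: n·A_4 = -198968.
Equal, so A_4 lies in the plane and all four are coplanar.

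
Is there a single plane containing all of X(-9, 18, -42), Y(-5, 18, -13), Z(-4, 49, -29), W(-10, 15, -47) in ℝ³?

Yes

With X as base: XY = (4, 0, 29), XZ = (5, 31, 13), XW = (-1, -3, -5).
XZ × XW = (-116, 12, 16).
XY · (XZ × XW) = 0.
The scalar triple product vanishes, so the four points are coplanar.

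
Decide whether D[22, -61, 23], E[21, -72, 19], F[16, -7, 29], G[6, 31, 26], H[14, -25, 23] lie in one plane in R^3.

No

The plane through D, E, F has normal n = DE × DF = (150, 30, -120) and equation n·P = -1290.
Checking the remaining points: n·G = -1290, n·H = -1410.
Since n·H = -1410 ≠ -1290, H is off the plane and the points are not all coplanar.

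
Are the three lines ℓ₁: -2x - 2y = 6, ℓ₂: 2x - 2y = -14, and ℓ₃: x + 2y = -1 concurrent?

Yes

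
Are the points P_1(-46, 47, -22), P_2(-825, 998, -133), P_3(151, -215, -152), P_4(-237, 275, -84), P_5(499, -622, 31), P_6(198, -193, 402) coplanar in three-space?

No

The plane through P_1, P_2, P_3 has normal n = P_1P_2 × P_1P_3 = (-152712, -123137, 16751) and equation n·P = 868791.
Checking the remaining points: n·P_4 = 922985, n·P_5 = 907207, n·P_6 = 262367.
Since n·P_4 = 922985 ≠ 868791, P_4 is off the plane and the points are not all coplanar.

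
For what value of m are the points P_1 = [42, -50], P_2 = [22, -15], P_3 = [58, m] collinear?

Collinearity: (P_3 − P_1) must be parallel to (P_2 − P_1) = (-20, 35).
Cross-multiplying the components: (m − (-50))·(-20) = (16)·(35).
Solving gives m = -78.

-78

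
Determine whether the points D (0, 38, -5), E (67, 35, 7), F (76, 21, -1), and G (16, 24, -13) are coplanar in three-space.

No

The four points are coplanar iff the 3×3 determinant with rows DE, DF, DG is zero.
Rows: (67, -3, 12), (76, -17, 4), (16, -14, -8).
Expanding along the first row: (67)(192) − (-3)(-672) + (12)(-792) = 1344.
Nonzero ⇒ not coplanar.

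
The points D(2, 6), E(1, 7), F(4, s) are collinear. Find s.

Collinearity: (F − D) must be parallel to (E − D) = (-1, 1).
Cross-multiplying the components: (s − 6)·(-1) = (2)·(1).
Solving gives s = 4.

4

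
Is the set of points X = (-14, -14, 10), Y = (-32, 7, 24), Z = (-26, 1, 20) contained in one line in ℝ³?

No

XY = (-18, 21, 14), XZ = (-12, 15, 10).
Comparing components 3 and 1: (14)(-12) − (-18)(10) = 12 ≠ 0, so XY and XZ are not parallel and the points are not collinear.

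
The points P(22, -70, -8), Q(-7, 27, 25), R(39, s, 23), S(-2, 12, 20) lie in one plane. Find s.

Normal to plane PQS: n = (10, 20, -50); plane equation n·X = -780.
Requiring n·R = -780: (20)s + (-760) = -780.
So s = -1.

-1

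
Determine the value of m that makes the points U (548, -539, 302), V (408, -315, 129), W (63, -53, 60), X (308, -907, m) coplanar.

Coplanarity ⇔ det[UV; UW; UX] = 0.
Expanding, this is linear in m: (40600)m + (-37839200) = 0.
So m = 932.

932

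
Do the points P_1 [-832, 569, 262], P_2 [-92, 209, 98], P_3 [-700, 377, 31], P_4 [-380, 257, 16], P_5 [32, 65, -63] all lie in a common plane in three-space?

The plane through P_1, P_2, P_3 has normal n = P_1P_2 × P_1P_3 = (51672, 149292, -94560) and equation n·P = 17181324.
Checking the remaining points: n·P_4 = 17219724, n·P_5 = 17314764.
Since n·P_4 = 17219724 ≠ 17181324, P_4 is off the plane and the points are not all coplanar.

No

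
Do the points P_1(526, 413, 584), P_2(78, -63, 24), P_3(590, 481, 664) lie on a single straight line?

P_1P_2 = (-448, -476, -560), P_1P_3 = (64, 68, 80).
Each component of P_1P_3 is -1/7 times the corresponding component of P_1P_2, so P_1P_3 = -1/7·P_1P_2 and the points are collinear.

Yes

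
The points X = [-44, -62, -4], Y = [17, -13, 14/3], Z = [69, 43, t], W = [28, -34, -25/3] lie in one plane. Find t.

The points are coplanar iff XY · (XZ × XW) = 0.
Expanding, this is linear in t: (1820)t + (-34580) = 0.
So t = 19.

19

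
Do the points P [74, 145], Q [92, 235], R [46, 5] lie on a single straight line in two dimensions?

Yes

PQ = (18, 90), PR = (-28, -140).
Twice the signed area of △PQR is (18)(-140) − (90)(-28) = 0.
The triangle is degenerate (zero area), so the points are collinear.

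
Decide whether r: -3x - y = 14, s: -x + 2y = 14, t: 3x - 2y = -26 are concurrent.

Yes

Intersecting r and s: solving the 2×2 system gives (x, y) = (-6, 4).
Substitute into t: (3)(-6) + (-2)(4) = -26.
This equals -26, so (-6, 4) lies on all three lines and they are concurrent.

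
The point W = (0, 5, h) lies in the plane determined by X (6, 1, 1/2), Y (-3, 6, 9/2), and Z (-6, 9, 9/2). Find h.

5/2

The plane through X, Y, Z has equation −12x − 12y − 12z = -90.
Substituting W: (-12)h + (-60) = -90, so h = 5/2.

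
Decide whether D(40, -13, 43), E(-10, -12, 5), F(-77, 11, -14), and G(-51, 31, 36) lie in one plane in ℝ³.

Yes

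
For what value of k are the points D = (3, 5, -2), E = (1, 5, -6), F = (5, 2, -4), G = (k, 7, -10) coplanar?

-3

Coplanarity ⇔ det[DE; DF; DG] = 0.
Expanding, this is linear in k: (-12)k + (-36) = 0.
So k = -3.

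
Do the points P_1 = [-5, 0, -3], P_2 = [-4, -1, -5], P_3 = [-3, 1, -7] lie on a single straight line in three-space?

P_1P_2 = (1, -1, -2), P_1P_3 = (2, 1, -4).
Comparing components 2 and 3: (-1)(-4) − (-2)(1) = 6 ≠ 0, so P_1P_2 and P_1P_3 are not parallel and the points are not collinear.

No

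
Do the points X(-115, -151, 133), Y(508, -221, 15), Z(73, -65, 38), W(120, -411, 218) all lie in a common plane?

With X as base: XY = (623, -70, -118), XZ = (188, 86, -95), XW = (235, -260, 85).
XZ × XW = (-17390, -38305, -69090).
XY · (XZ × XW) = 0.
The scalar triple product vanishes, so the four points are coplanar.

Yes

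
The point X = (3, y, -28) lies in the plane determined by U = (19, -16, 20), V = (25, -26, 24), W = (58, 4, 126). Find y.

-29

Coplanarity requires UV · (UW × UX) = 0.
UV = (6, -10, 4), UW = (39, 20, 106); the triple product is linear in y with coefficient -480 and constant term -13920.
Setting it to zero: y = -29.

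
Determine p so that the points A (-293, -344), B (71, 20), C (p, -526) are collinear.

Collinearity: (C − A) must be parallel to (B − A) = (364, 364).
Cross-multiplying the components: (p − (-293))·(364) = (-182)·(364).
Solving gives p = -475.

-475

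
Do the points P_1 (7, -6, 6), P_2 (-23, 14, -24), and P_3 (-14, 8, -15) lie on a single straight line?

Yes

P_1P_2 = (-30, 20, -30), P_1P_3 = (-21, 14, -21).
Each component of P_1P_3 is 7/10 times the corresponding component of P_1P_2, so P_1P_3 = 7/10·P_1P_2 and the points are collinear.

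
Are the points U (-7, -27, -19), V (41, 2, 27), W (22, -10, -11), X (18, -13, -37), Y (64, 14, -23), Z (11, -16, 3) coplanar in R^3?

The plane through U, V, W has normal n = UV × UW = (-550, 950, -25) and equation n·P = -21325.
Checking the remaining points: n·X = -21325, n·Y = -21325, n·Z = -21325.
All equal -21325, so all 6 points lie in one plane.

Yes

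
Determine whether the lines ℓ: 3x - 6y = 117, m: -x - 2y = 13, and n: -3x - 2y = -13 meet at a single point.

Yes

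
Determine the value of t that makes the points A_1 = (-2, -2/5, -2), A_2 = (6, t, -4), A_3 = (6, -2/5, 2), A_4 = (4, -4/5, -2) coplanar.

-6/5

Coplanarity ⇔ det[A_1A_2; A_1A_3; A_1A_4] = 0.
Expanding, this is linear in t: (24)t + (144/5) = 0.
So t = -6/5.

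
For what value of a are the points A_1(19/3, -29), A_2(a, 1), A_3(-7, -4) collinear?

The three points are collinear iff det[A_1A_2; A_1A_3] = 0.
This determinant is linear in a: (25)a + (725/3) = 0, so a = -29/3.

-29/3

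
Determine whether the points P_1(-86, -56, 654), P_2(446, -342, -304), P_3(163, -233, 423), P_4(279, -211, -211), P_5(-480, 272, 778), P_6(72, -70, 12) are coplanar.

Yes

The plane through P_1, P_2, P_3 has normal n = P_1P_2 × P_1P_3 = (-103500, -115650, -22950) and equation n·P = 368100.
Checking the remaining points: n·P_4 = 368100, n·P_5 = 368100, n·P_6 = 368100.
All equal 368100, so all 6 points lie in one plane.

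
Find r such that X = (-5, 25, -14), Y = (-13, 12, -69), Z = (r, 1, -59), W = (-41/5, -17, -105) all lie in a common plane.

-5

The points are coplanar iff XY · (XZ × XW) = 0.
Expanding, this is linear in r: (1127)r + (5635) = 0.
So r = -5.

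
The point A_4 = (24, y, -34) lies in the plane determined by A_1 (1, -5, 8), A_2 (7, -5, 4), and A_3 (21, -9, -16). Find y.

The plane through A_1, A_2, A_3 has equation −16x + 64y − 24z = -528.
Substituting A_4: (64)y + (432) = -528, so y = -15.

-15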